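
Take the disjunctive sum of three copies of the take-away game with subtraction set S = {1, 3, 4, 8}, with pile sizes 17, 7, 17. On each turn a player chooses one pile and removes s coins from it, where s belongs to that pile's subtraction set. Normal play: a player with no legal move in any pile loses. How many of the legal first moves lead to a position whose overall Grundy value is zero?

0

All piles use S = {1, 3, 4, 8}:
G(0) = 0
G(1) = mex{0} = 1
G(2) = mex{1} = 0
G(3) = mex{0,0} = 1
G(4) = mex{1,1,0} = 2
G(5) = mex{2,0,1} = 3
G(6) = mex{3,1,0} = 2
G(7) = mex{2,2,1} = 0
G(8) = mex{0,3,2,0} = 1
G(9) = mex{1,2,3,1} = 0
G(10) = mex{0,0,2,0} = 1
G(11) = mex{1,1,0,1} = 2
G(12) = mex{2,0,1,2} = 3
G(13) = mex{3,1,0,3} = 2
G(14) = mex{2,2,1,2} = 0
G(15) = mex{0,3,2,0} = 1
G(16) = mex{1,2,3,1} = 0
G(17) = mex{0,0,2,0} = 1
Pile A: G(17) = 1.
Pile B: G(7) = 0.
Pile C: G(17) = 1.
Combined Grundy value = 1 ⊕ 0 ⊕ 1 = 0.
A winning move leaves total XOR = 0, i.e. changes one component's Grundy value g to g ⊕ X where X is the current total.
Pile A: target g' = 1⊕0 = 1, but every legal move changes the Grundy value (mex property), so 0 moves.
Pile B: target g' = 0⊕0 = 0, but every legal move changes the Grundy value (mex property), so 0 moves.
Pile C: target g' = 1⊕0 = 1, but every legal move changes the Grundy value (mex property), so 0 moves.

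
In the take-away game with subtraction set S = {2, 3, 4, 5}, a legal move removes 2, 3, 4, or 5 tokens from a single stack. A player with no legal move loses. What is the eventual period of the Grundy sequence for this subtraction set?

7

G(0) = 0
G(1) = mex{} = 0
G(2) = mex{0} = 1
G(3) = mex{0,0} = 1
G(4) = mex{1,0,0} = 2
G(5) = mex{1,1,0,0} = 2
G(6) = mex{2,1,1,0} = 3
G(7) = mex{2,2,1,1} = 0
G(8) = mex{3,2,2,1} = 0
G(9) = mex{0,3,2,2} = 1
G(10) = mex{0,0,3,2} = 1
G(11) = mex{1,0,0,3} = 2
G(12) = mex{1,1,0,0} = 2
G(13) = mex{2,1,1,0} = 3
G(14) = mex{2,2,1,1} = 0
G(15) = mex{3,2,2,1} = 0
G(n+7) = G(n) holds for n = 0,…,4 (a full window of length max(S) = 5), so the sequence is purely periodic with period 7.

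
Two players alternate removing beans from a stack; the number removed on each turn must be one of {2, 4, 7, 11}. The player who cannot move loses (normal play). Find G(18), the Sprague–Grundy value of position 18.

2

G(0) = 0
G(1) = mex{} = 0
G(2) = mex{0} = 1
G(3) = mex{0} = 1
G(4) = mex{1,0} = 2
G(5) = mex{1,0} = 2
G(6) = mex{2,1} = 0
G(7) = mex{2,1,0} = 3
G(8) = mex{0,2,0} = 1
G(9) = mex{3,2,1} = 0
G(10) = mex{1,0,1} = 2
G(11) = mex{0,3,2,0} = 1
G(12) = mex{2,1,2,0} = 3
G(13) = mex{1,0,0,1} = 2
G(14) = mex{3,2,3,1} = 0
G(15) = mex{2,1,1,2} = 0
G(16) = mex{0,3,0,2} = 1
G(17) = mex{0,2,2,0} = 1
G(18) = mex{1,0,1,3} = 2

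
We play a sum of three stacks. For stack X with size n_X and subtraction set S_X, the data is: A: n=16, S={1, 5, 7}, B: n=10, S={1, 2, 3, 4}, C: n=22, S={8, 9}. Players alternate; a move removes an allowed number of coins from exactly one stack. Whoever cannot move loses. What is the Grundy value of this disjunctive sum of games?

0

Stack A, S = {1, 5, 7}:
G(0) = 0
G(1) = mex{0} = 1
G(2) = mex{1} = 0
G(3) = mex{0} = 1
G(4) = mex{1} = 0
G(5) = mex{0,0} = 1
G(6) = mex{1,1} = 0
G(7) = mex{0,0,0} = 1
G(8) = mex{1,1,1} = 0
G(9) = mex{0,0,0} = 1
G(10) = mex{1,1,1} = 0
G(11) = mex{0,0,0} = 1
G(12) = mex{1,1,1} = 0
G(13) = mex{0,0,0} = 1
G(14) = mex{1,1,1} = 0
G(15) = mex{0,0,0} = 1
G(16) = mex{1,1,1} = 0
G_A(16) = 0.
Stack B, S = {1, 2, 3, 4}:
G(0) = 0
G(1) = mex{0} = 1
G(2) = mex{1,0} = 2
G(3) = mex{2,1,0} = 3
G(4) = mex{3,2,1,0} = 4
G(5) = mex{4,3,2,1} = 0
G(6) = mex{0,4,3,2} = 1
G(7) = mex{1,0,4,3} = 2
G(8) = mex{2,1,0,4} = 3
G(9) = mex{3,2,1,0} = 4
G(10) = mex{4,3,2,1} = 0
G_B(10) = 0.
Stack C, S = {8, 9}:
n :  0  1  2  3  4  5  6  7  8  9 10 11 12 13 14 15 16 17 18 19 20 21 22
G :  0  0  0  0  0  0  0  0  1  1  1  1  1  1  1  1  2  0  0  0  0  0  0
G_C(22) = 0.
Combined Grundy value = 0 ⊕ 0 ⊕ 0 = 0.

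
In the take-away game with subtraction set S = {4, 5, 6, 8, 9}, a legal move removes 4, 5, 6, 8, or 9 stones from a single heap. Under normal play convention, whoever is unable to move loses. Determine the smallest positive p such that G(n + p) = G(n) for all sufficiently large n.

n :  0  1  2  3  4  5  6  7  8  9 10 11 12 13 14 15 16 17 18 19 20 21 22 23 24 25 26 27
G :  0  0  0  0  1  1  1  1  2  2  2  2  3  0  0  0  0  1  1  1  1  2  2  2  2  3  0  0
G(n+13) = G(n) holds for n = 0,…,8 (a full window of length max(S) = 9), so the sequence is purely periodic with period 13.

13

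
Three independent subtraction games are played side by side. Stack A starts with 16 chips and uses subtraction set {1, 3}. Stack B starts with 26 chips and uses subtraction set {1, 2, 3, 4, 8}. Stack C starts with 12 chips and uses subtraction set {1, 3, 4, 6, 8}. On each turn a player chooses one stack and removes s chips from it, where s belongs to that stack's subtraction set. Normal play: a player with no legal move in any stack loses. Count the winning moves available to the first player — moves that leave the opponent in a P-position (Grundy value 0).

Stack A, S = {1, 3}:
n :  0  1  2  3  4  5  6  7  8  9 10 11 12 13 14 15 16
G :  0  1  0  1  0  1  0  1  0  1  0  1  0  1  0  1  0
G_A(16) = 0.
Stack B, S = {1, 2, 3, 4, 8}:
G(0) = 0
G(1) = mex{0} = 1
G(2) = mex{1,0} = 2
G(3) = mex{2,1,0} = 3
G(4) = mex{3,2,1,0} = 4
G(5) = mex{4,3,2,1} = 0
G(6) = mex{0,4,3,2} = 1
G(7) = mex{1,0,4,3} = 2
G(8) = mex{2,1,0,4,0} = 3
G(9) = mex{3,2,1,0,1} = 4
G(10) = mex{4,3,2,1,2} = 0
G(11) = mex{0,4,3,2,3} = 1
G(12) = mex{1,0,4,3,4} = 2
G(13) = mex{2,1,0,4,0} = 3
G(14) = mex{3,2,1,0,1} = 4
G(15) = mex{4,3,2,1,2} = 0
G(16) = mex{0,4,3,2,3} = 1
G(17) = mex{1,0,4,3,4} = 2
G(18) = mex{2,1,0,4,0} = 3
G(19) = mex{3,2,1,0,1} = 4
G(20) = mex{4,3,2,1,2} = 0
G(21) = mex{0,4,3,2,3} = 1
G(22) = mex{1,0,4,3,4} = 2
G(23) = mex{2,1,0,4,0} = 3
G(24) = mex{3,2,1,0,1} = 4
G(25) = mex{4,3,2,1,2} = 0
G(26) = mex{0,4,3,2,3} = 1
G_B(26) = 1.
Stack C, S = {1, 3, 4, 6, 8}:
n :  0  1  2  3  4  5  6  7  8  9 10 11 12
G :  0  1  0  1  2  3  2  0  1  0  1  2  3
G_C(12) = 3.
Combined Grundy value = 0 ⊕ 1 ⊕ 3 = 2.
A winning move leaves total XOR = 0, i.e. changes one component's Grundy value g to g ⊕ X where X is the current total.
Stack A: need g' = 0⊕2 = 2. Options: 16−1→G=1, 16−3→G=1. Hits: 0.
Stack B: need g' = 1⊕2 = 3. Options: 26−1→G=0, 26−2→G=4, 26−3→G=3, 26−4→G=2, 26−8→G=3. Hits: 2.
Stack C: need g' = 3⊕2 = 1. Options: 12−1→G=2, 12−3→G=0, 12−4→G=1, 12−6→G=2, 12−8→G=2. Hits: 1.

3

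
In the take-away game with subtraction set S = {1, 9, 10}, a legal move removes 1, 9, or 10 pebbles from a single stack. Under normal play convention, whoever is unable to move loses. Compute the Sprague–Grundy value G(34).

G(0) = 0
G(1) = mex{0} = 1
G(2) = mex{1} = 0
G(3) = mex{0} = 1
G(4) = mex{1} = 0
G(5) = mex{0} = 1
G(6) = mex{1} = 0
G(7) = mex{0} = 1
G(8) = mex{1} = 0
G(9) = mex{0,0} = 1
G(10) = mex{1,1,0} = 2
G(11) = mex{2,0,1} = 3
G(12) = mex{3,1,0} = 2
G(13) = mex{2,0,1} = 3
G(14) = mex{3,1,0} = 2
G(15) = mex{2,0,1} = 3
G(16) = mex{3,1,0} = 2
G(17) = mex{2,0,1} = 3
G(18) = mex{3,1,0} = 2
G(19) = mex{2,2,1} = 0
G(20) = mex{0,3,2} = 1
G(21) = mex{1,2,3} = 0
G(22) = mex{0,3,2} = 1
G(23) = mex{1,2,3} = 0
G(24) = mex{0,3,2} = 1
G(25) = mex{1,2,3} = 0
G(26) = mex{0,3,2} = 1
G(27) = mex{1,2,3} = 0
G(28) = mex{0,0,2} = 1
G(29) = mex{1,1,0} = 2
G(30) = mex{2,0,1} = 3
G(31) = mex{3,1,0} = 2
G(32) = mex{2,0,1} = 3
G(33) = mex{3,1,0} = 2
G(34) = mex{2,0,1} = 3

3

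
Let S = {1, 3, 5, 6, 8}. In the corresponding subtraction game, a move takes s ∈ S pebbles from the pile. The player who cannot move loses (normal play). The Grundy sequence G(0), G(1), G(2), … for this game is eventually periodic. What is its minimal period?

n :  0  1  2  3  4  5  6  7  8  9 10 11 12 13 14 15 16 17 18 19 20 21 22 23
G :  0  1  0  1  0  1  2  3  2  3  2  0  1  0  1  0  1  2  3  2  3  2  0  1
G(n+11) = G(n) holds for n = 0,…,7 (a full window of length max(S) = 8), so the sequence is purely periodic with period 11.

11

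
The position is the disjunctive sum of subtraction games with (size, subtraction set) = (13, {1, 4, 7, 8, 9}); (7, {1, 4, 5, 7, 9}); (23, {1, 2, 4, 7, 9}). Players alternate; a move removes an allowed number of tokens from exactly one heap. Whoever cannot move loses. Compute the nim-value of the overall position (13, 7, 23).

1

Heap A, S = {1, 4, 7, 8, 9}:
G(0) = 0
G(1) = mex{0} = 1
G(2) = mex{1} = 0
G(3) = mex{0} = 1
G(4) = mex{1,0} = 2
G(5) = mex{2,1} = 0
G(6) = mex{0,0} = 1
G(7) = mex{1,1,0} = 2
G(8) = mex{2,2,1,0} = 3
G(9) = mex{3,0,0,1,0} = 2
G(10) = mex{2,1,1,0,1} = 3
G(11) = mex{3,2,2,1,0} = 4
G(12) = mex{4,3,0,2,1} = 5
G(13) = mex{5,2,1,0,2} = 3
G_A(13) = 3.
Heap B, S = {1, 4, 5, 7, 9}:
n : 0 1 2 3 4 5 6 7
G : 0 1 0 1 2 3 2 3
G_B(7) = 3.
Heap C, S = {1, 2, 4, 7, 9}:
G(0) = 0
G(1) = mex{0} = 1
G(2) = mex{1,0} = 2
G(3) = mex{2,1} = 0
G(4) = mex{0,2,0} = 1
G(5) = mex{1,0,1} = 2
G(6) = mex{2,1,2} = 0
G(7) = mex{0,2,0,0} = 1
G(8) = mex{1,0,1,1} = 2
G(9) = mex{2,1,2,2,0} = 3
G(10) = mex{3,2,0,0,1} = 4
G(11) = mex{4,3,1,1,2} = 0
G(12) = mex{0,4,2,2,0} = 1
G(13) = mex{1,0,3,0,1} = 2
G(14) = mex{2,1,4,1,2} = 0
G(15) = mex{0,2,0,2,0} = 1
G(16) = mex{1,0,1,3,1} = 2
G(17) = mex{2,1,2,4,2} = 0
G(18) = mex{0,2,0,0,3} = 1
G(19) = mex{1,0,1,1,4} = 2
G(20) = mex{2,1,2,2,0} = 3
G(21) = mex{3,2,0,0,1} = 4
G(22) = mex{4,3,1,1,2} = 0
G(23) = mex{0,4,2,2,0} = 1
G_C(23) = 1.
Combined Grundy value = 3 ⊕ 3 ⊕ 1 = 1.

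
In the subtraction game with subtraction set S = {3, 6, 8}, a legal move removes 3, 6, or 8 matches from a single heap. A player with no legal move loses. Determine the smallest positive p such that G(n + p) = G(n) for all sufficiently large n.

G(0) = 0
G(1) = mex{} = 0
G(2) = mex{} = 0
G(3) = mex{0} = 1
G(4) = mex{0} = 1
G(5) = mex{0} = 1
G(6) = mex{1,0} = 2
G(7) = mex{1,0} = 2
G(8) = mex{1,0,0} = 2
G(9) = mex{2,1,0} = 3
G(10) = mex{2,1,0} = 3
G(11) = mex{2,1,1} = 0
G(12) = mex{3,2,1} = 0
G(13) = mex{3,2,1} = 0
G(14) = mex{0,2,2} = 1
G(15) = mex{0,3,2} = 1
G(16) = mex{0,3,2} = 1
G(17) = mex{1,0,3} = 2
G(18) = mex{1,0,3} = 2
G(19) = mex{1,0,0} = 2
G(20) = mex{2,1,0} = 3
G(21) = mex{2,1,0} = 3
G(22) = mex{2,1,1} = 0
G(23) = mex{3,2,1} = 0
G(n+11) = G(n) holds for n = 0,…,7 (a full window of length max(S) = 8), so the sequence is purely periodic with period 11.

11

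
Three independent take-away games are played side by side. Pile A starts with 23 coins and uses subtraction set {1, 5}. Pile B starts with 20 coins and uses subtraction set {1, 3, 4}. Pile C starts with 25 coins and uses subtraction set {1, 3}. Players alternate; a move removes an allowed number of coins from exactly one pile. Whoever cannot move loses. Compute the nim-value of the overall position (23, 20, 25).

Pile A, S = {1, 5}:
G(0) = 0
G(1) = mex{0} = 1
G(2) = mex{1} = 0
G(3) = mex{0} = 1
G(4) = mex{1} = 0
G(5) = mex{0,0} = 1
G(6) = mex{1,1} = 0
G(7) = mex{0,0} = 1
G(8) = mex{1,1} = 0
G(9) = mex{0,0} = 1
G(10) = mex{1,1} = 0
G(11) = mex{0,0} = 1
G(12) = mex{1,1} = 0
G(13) = mex{0,0} = 1
G(14) = mex{1,1} = 0
G(15) = mex{0,0} = 1
G(16) = mex{1,1} = 0
G(17) = mex{0,0} = 1
G(18) = mex{1,1} = 0
G(19) = mex{0,0} = 1
G(20) = mex{1,1} = 0
G(21) = mex{0,0} = 1
G(22) = mex{1,1} = 0
G(23) = mex{0,0} = 1
G_A(23) = 1.
Pile B, S = {1, 3, 4}:
G(0) = 0
G(1) = mex{0} = 1
G(2) = mex{1} = 0
G(3) = mex{0,0} = 1
G(4) = mex{1,1,0} = 2
G(5) = mex{2,0,1} = 3
G(6) = mex{3,1,0} = 2
G(7) = mex{2,2,1} = 0
G(8) = mex{0,3,2} = 1
G(9) = mex{1,2,3} = 0
G(10) = mex{0,0,2} = 1
G(11) = mex{1,1,0} = 2
G(12) = mex{2,0,1} = 3
G(13) = mex{3,1,0} = 2
G(14) = mex{2,2,1} = 0
G(15) = mex{0,3,2} = 1
G(16) = mex{1,2,3} = 0
G(17) = mex{0,0,2} = 1
G(18) = mex{1,1,0} = 2
G(19) = mex{2,0,1} = 3
G(20) = mex{3,1,0} = 2
G_B(20) = 2.
Pile C, S = {1, 3}:
n :  0  1  2  3  4  5  6  7  8  9 10 11 12 13 14 15 16 17 18 19 20 21 22 23 24 25
G :  0  1  0  1  0  1  0  1  0  1  0  1  0  1  0  1  0  1  0  1  0  1  0  1  0  1
G_C(25) = 1.
Combined Grundy value = 1 ⊕ 2 ⊕ 1 = 2.

2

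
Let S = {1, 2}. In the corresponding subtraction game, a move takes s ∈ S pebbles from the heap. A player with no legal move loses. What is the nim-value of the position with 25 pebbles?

G(0) = 0
G(1) = mex{0} = 1
G(2) = mex{1,0} = 2
G(3) = mex{2,1} = 0
G(4) = mex{0,2} = 1
G(5) = mex{1,0} = 2
G(6) = mex{2,1} = 0
G(7) = mex{0,2} = 1
G(8) = mex{1,0} = 2
G(9) = mex{2,1} = 0
G(10) = mex{0,2} = 1
G(11) = mex{1,0} = 2
G(12) = mex{2,1} = 0
G(13) = mex{0,2} = 1
G(14) = mex{1,0} = 2
G(15) = mex{2,1} = 0
G(16) = mex{0,2} = 1
G(17) = mex{1,0} = 2
G(18) = mex{2,1} = 0
G(19) = mex{0,2} = 1
G(20) = mex{1,0} = 2
G(21) = mex{2,1} = 0
G(22) = mex{0,2} = 1
G(23) = mex{1,0} = 2
G(24) = mex{2,1} = 0
G(25) = mex{0,2} = 1

1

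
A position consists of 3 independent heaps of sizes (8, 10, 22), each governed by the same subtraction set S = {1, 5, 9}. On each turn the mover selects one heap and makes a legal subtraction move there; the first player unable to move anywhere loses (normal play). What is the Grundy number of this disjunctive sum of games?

All heaps use S = {1, 5, 9}:
G(0) = 0
G(1) = mex{0} = 1
G(2) = mex{1} = 0
G(3) = mex{0} = 1
G(4) = mex{1} = 0
G(5) = mex{0,0} = 1
G(6) = mex{1,1} = 0
G(7) = mex{0,0} = 1
G(8) = mex{1,1} = 0
G(9) = mex{0,0,0} = 1
G(10) = mex{1,1,1} = 0
G(11) = mex{0,0,0} = 1
G(12) = mex{1,1,1} = 0
G(13) = mex{0,0,0} = 1
G(14) = mex{1,1,1} = 0
G(15) = mex{0,0,0} = 1
G(16) = mex{1,1,1} = 0
G(17) = mex{0,0,0} = 1
G(18) = mex{1,1,1} = 0
G(19) = mex{0,0,0} = 1
G(20) = mex{1,1,1} = 0
G(21) = mex{0,0,0} = 1
G(22) = mex{1,1,1} = 0
Heap A: G(8) = 0.
Heap B: G(10) = 0.
Heap C: G(22) = 0.
Combined Grundy value = 0 ⊕ 0 ⊕ 0 = 0.

0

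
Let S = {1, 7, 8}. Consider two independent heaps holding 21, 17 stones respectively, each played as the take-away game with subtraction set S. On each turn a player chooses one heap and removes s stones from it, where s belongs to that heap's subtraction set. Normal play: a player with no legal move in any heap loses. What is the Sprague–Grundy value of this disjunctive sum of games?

All heaps use S = {1, 7, 8}:
G(0) = 0
G(1) = mex{0} = 1
G(2) = mex{1} = 0
G(3) = mex{0} = 1
G(4) = mex{1} = 0
G(5) = mex{0} = 1
G(6) = mex{1} = 0
G(7) = mex{0,0} = 1
G(8) = mex{1,1,0} = 2
G(9) = mex{2,0,1} = 3
G(10) = mex{3,1,0} = 2
G(11) = mex{2,0,1} = 3
G(12) = mex{3,1,0} = 2
G(13) = mex{2,0,1} = 3
G(14) = mex{3,1,0} = 2
G(15) = mex{2,2,1} = 0
G(16) = mex{0,3,2} = 1
G(17) = mex{1,2,3} = 0
G(18) = mex{0,3,2} = 1
G(19) = mex{1,2,3} = 0
G(20) = mex{0,3,2} = 1
G(21) = mex{1,2,3} = 0
Heap A: G(21) = 0.
Heap B: G(17) = 0.
Combined Grundy value = 0 ⊕ 0 = 0.

0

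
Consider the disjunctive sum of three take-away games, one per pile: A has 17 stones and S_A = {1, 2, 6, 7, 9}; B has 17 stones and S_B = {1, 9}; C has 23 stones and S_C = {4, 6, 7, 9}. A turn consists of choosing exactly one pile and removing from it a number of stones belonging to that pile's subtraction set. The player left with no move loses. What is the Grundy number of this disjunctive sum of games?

2

Pile A, S = {1, 2, 6, 7, 9}:
G(0) = 0
G(1) = mex{0} = 1
G(2) = mex{1,0} = 2
G(3) = mex{2,1} = 0
G(4) = mex{0,2} = 1
G(5) = mex{1,0} = 2
G(6) = mex{2,1,0} = 3
G(7) = mex{3,2,1,0} = 4
G(8) = mex{4,3,2,1} = 0
G(9) = mex{0,4,0,2,0} = 1
G(10) = mex{1,0,1,0,1} = 2
G(11) = mex{2,1,2,1,2} = 0
G(12) = mex{0,2,3,2,0} = 1
G(13) = mex{1,0,4,3,1} = 2
G(14) = mex{2,1,0,4,2} = 3
G(15) = mex{3,2,1,0,3} = 4
G(16) = mex{4,3,2,1,4} = 0
G(17) = mex{0,4,0,2,0} = 1
G_A(17) = 1.
Pile B, S = {1, 9}:
G(0) = 0
G(1) = mex{0} = 1
G(2) = mex{1} = 0
G(3) = mex{0} = 1
G(4) = mex{1} = 0
G(5) = mex{0} = 1
G(6) = mex{1} = 0
G(7) = mex{0} = 1
G(8) = mex{1} = 0
G(9) = mex{0,0} = 1
G(10) = mex{1,1} = 0
G(11) = mex{0,0} = 1
G(12) = mex{1,1} = 0
G(13) = mex{0,0} = 1
G(14) = mex{1,1} = 0
G(15) = mex{0,0} = 1
G(16) = mex{1,1} = 0
G(17) = mex{0,0} = 1
G_B(17) = 1.
Pile C, S = {4, 6, 7, 9}:
G(0) = 0
G(1) = mex{} = 0
G(2) = mex{} = 0
G(3) = mex{} = 0
G(4) = mex{0} = 1
G(5) = mex{0} = 1
G(6) = mex{0,0} = 1
G(7) = mex{0,0,0} = 1
G(8) = mex{1,0,0} = 2
G(9) = mex{1,0,0,0} = 2
G(10) = mex{1,1,0,0} = 2
G(11) = mex{1,1,1,0} = 2
G(12) = mex{2,1,1,0} = 3
G(13) = mex{2,1,1,1} = 0
G(14) = mex{2,2,1,1} = 0
G(15) = mex{2,2,2,1} = 0
G(16) = mex{3,2,2,1} = 0
G(17) = mex{0,2,2,2} = 1
G(18) = mex{0,3,2,2} = 1
G(19) = mex{0,0,3,2} = 1
G(20) = mex{0,0,0,2} = 1
G(21) = mex{1,0,0,3} = 2
G(22) = mex{1,0,0,0} = 2
G(23) = mex{1,1,0,0} = 2
G_C(23) = 2.
Combined Grundy value = 1 ⊕ 1 ⊕ 2 = 2.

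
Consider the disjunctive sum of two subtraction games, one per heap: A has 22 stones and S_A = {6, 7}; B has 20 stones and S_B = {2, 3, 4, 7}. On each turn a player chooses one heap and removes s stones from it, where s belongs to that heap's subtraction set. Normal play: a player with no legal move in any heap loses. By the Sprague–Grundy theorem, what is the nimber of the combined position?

5

Heap A, S = {6, 7}:
n :  0  1  2  3  4  5  6  7  8  9 10 11 12 13 14 15 16 17 18 19 20 21 22
G :  0  0  0  0  0  0  1  1  1  1  1  1  2  0  0  0  0  0  0  1  1  1  1
G_A(22) = 1.
Heap B, S = {2, 3, 4, 7}:
n :  0  1  2  3  4  5  6  7  8  9 10 11 12 13 14 15 16 17 18 19 20
G :  0  0  1  1  2  2  0  3  1  4  2  0  0  1  1  2  2  0  3  1  4
G_B(20) = 4.
Combined Grundy value = 1 ⊕ 4 = 5.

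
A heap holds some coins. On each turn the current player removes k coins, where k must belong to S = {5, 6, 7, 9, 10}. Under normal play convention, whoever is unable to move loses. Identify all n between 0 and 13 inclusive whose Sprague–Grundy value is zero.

G(0) = 0
G(1) = mex{} = 0
G(2) = mex{} = 0
G(3) = mex{} = 0
G(4) = mex{} = 0
G(5) = mex{0} = 1
G(6) = mex{0,0} = 1
G(7) = mex{0,0,0} = 1
G(8) = mex{0,0,0} = 1
G(9) = mex{0,0,0,0} = 1
G(10) = mex{1,0,0,0,0} = 2
G(11) = mex{1,1,0,0,0} = 2
G(12) = mex{1,1,1,0,0} = 2
G(13) = mex{1,1,1,0,0} = 2
P-positions are exactly the n with G(n) = 0.

0, 1, 2, 3, 4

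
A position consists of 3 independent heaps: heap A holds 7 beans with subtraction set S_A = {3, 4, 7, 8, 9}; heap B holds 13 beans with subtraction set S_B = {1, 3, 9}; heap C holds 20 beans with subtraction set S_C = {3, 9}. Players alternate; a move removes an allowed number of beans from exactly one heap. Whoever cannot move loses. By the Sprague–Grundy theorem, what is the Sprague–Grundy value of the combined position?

Heap A, S = {3, 4, 7, 8, 9}:
n : 0 1 2 3 4 5 6 7
G : 0 0 0 1 1 1 2 2
G_A(7) = 2.
Heap B, S = {1, 3, 9}:
n :  0  1  2  3  4  5  6  7  8  9 10 11 12 13
G :  0  1  0  1  0  1  0  1  0  1  0  1  0  1
G_B(13) = 1.
Heap C, S = {3, 9}:
n :  0  1  2  3  4  5  6  7  8  9 10 11 12 13 14 15 16 17 18 19 20
G :  0  0  0  1  1  1  0  0  0  1  1  1  0  0  0  1  1  1  0  0  0
G_C(20) = 0.
Combined Grundy value = 2 ⊕ 1 ⊕ 0 = 3.

3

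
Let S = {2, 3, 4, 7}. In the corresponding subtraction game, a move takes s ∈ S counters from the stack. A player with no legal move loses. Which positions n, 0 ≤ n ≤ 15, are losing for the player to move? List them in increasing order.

0, 1, 6, 11, 12

G(0) = 0
G(1) = mex{} = 0
G(2) = mex{0} = 1
G(3) = mex{0,0} = 1
G(4) = mex{1,0,0} = 2
G(5) = mex{1,1,0} = 2
G(6) = mex{2,1,1} = 0
G(7) = mex{2,2,1,0} = 3
G(8) = mex{0,2,2,0} = 1
G(9) = mex{3,0,2,1} = 4
G(10) = mex{1,3,0,1} = 2
G(11) = mex{4,1,3,2} = 0
G(12) = mex{2,4,1,2} = 0
G(13) = mex{0,2,4,0} = 1
G(14) = mex{0,0,2,3} = 1
G(15) = mex{1,0,0,1} = 2
P-positions are exactly the n with G(n) = 0.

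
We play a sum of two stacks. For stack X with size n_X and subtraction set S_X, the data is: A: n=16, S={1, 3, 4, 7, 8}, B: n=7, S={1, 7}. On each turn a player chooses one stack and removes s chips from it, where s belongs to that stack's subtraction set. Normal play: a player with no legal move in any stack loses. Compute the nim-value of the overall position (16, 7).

2

Stack A, S = {1, 3, 4, 7, 8}:
n :  0  1  2  3  4  5  6  7  8  9 10 11 12 13 14 15 16
G :  0  1  0  1  2  3  2  3  4  5  4  0  1  0  1  2  3
G_A(16) = 3.
Stack B, S = {1, 7}:
n : 0 1 2 3 4 5 6 7
G : 0 1 0 1 0 1 0 1
G_B(7) = 1.
Combined Grundy value = 3 ⊕ 1 = 2.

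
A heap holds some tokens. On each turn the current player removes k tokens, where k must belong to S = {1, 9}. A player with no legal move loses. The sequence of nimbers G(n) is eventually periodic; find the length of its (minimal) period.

2

n :  0  1  2  3  4  5  6  7  8  9 10 11 12 13 14
G :  0  1  0  1  0  1  0  1  0  1  0  1  0  1  0
G(n+2) = G(n) holds for n = 0,…,8 (a full window of length max(S) = 9), so the sequence is purely periodic with period 2.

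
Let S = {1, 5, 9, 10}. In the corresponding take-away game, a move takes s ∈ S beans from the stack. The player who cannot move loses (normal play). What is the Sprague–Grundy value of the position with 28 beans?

1

G(0) = 0
G(1) = mex{0} = 1
G(2) = mex{1} = 0
G(3) = mex{0} = 1
G(4) = mex{1} = 0
G(5) = mex{0,0} = 1
G(6) = mex{1,1} = 0
G(7) = mex{0,0} = 1
G(8) = mex{1,1} = 0
G(9) = mex{0,0,0} = 1
G(10) = mex{1,1,1,0} = 2
G(11) = mex{2,0,0,1} = 3
G(12) = mex{3,1,1,0} = 2
G(13) = mex{2,0,0,1} = 3
G(14) = mex{3,1,1,0} = 2
G(15) = mex{2,2,0,1} = 3
G(16) = mex{3,3,1,0} = 2
G(17) = mex{2,2,0,1} = 3
G(18) = mex{3,3,1,0} = 2
G(19) = mex{2,2,2,1} = 0
G(20) = mex{0,3,3,2} = 1
G(21) = mex{1,2,2,3} = 0
G(22) = mex{0,3,3,2} = 1
G(23) = mex{1,2,2,3} = 0
G(24) = mex{0,0,3,2} = 1
G(25) = mex{1,1,2,3} = 0
G(26) = mex{0,0,3,2} = 1
G(27) = mex{1,1,2,3} = 0
G(28) = mex{0,0,0,2} = 1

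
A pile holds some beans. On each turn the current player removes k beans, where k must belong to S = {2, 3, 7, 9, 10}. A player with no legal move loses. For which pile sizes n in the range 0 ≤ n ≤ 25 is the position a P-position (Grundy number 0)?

G(0) = 0
G(1) = mex{} = 0
G(2) = mex{0} = 1
G(3) = mex{0,0} = 1
G(4) = mex{1,0} = 2
G(5) = mex{1,1} = 0
G(6) = mex{2,1} = 0
G(7) = mex{0,2,0} = 1
G(8) = mex{0,0,0} = 1
G(9) = mex{1,0,1,0} = 2
G(10) = mex{1,1,1,0,0} = 2
G(11) = mex{2,1,2,1,0} = 3
G(12) = mex{2,2,0,1,1} = 3
G(13) = mex{3,2,0,2,1} = 4
G(14) = mex{3,3,1,0,2} = 4
G(15) = mex{4,3,1,0,0} = 2
G(16) = mex{4,4,2,1,0} = 3
G(17) = mex{2,4,2,1,1} = 0
G(18) = mex{3,2,3,2,1} = 0
G(19) = mex{0,3,3,2,2} = 1
G(20) = mex{0,0,4,3,2} = 1
G(21) = mex{1,0,4,3,3} = 2
G(22) = mex{1,1,2,4,3} = 0
G(23) = mex{2,1,3,4,4} = 0
G(24) = mex{0,2,0,2,4} = 1
G(25) = mex{0,0,0,3,2} = 1
P-positions are exactly the n with G(n) = 0.

0, 1, 5, 6, 17, 18, 22, 23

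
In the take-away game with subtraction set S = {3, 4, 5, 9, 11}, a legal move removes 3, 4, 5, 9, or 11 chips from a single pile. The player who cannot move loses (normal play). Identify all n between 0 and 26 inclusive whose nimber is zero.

n :  0  1  2  3  4  5  6  7  8  9 10 11 12 13 14 15 16 17 18 19 20 21 22 23 24 25 26
G :  0  0  0  1  1  1  2  2  0  3  3  1  4  2  0  0  0  1  1  1  2  2  0  3  3  1  4
P-positions are exactly the n with G(n) = 0.

0, 1, 2, 8, 14, 15, 16, 22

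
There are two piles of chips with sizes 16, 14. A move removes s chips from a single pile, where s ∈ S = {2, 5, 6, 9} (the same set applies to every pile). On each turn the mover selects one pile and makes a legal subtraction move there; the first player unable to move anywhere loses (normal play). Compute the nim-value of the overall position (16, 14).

3

All piles use S = {2, 5, 6, 9}:
G(0) = 0
G(1) = mex{} = 0
G(2) = mex{0} = 1
G(3) = mex{0} = 1
G(4) = mex{1} = 0
G(5) = mex{1,0} = 2
G(6) = mex{0,0,0} = 1
G(7) = mex{2,1,0} = 3
G(8) = mex{1,1,1} = 0
G(9) = mex{3,0,1,0} = 2
G(10) = mex{0,2,0,0} = 1
G(11) = mex{2,1,2,1} = 0
G(12) = mex{1,3,1,1} = 0
G(13) = mex{0,0,3,0} = 1
G(14) = mex{0,2,0,2} = 1
G(15) = mex{1,1,2,1} = 0
G(16) = mex{1,0,1,3} = 2
Pile A: G(16) = 2.
Pile B: G(14) = 1.
Combined Grundy value = 2 ⊕ 1 = 3.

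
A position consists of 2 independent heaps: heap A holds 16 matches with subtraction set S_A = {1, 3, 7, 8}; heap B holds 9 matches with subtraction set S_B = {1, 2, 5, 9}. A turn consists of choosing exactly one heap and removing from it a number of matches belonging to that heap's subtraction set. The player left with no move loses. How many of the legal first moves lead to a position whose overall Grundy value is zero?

Heap A, S = {1, 3, 7, 8}:
n :  0  1  2  3  4  5  6  7  8  9 10 11 12 13 14 15 16
G :  0  1  0  1  0  1  0  1  2  3  2  3  2  3  2  0  1
G_A(16) = 1.
Heap B, S = {1, 2, 5, 9}:
n : 0 1 2 3 4 5 6 7 8 9
G : 0 1 2 0 1 2 0 1 2 3
G_B(9) = 3.
Combined Grundy value = 1 ⊕ 3 = 2.
A winning move leaves total XOR = 0, i.e. changes one component's Grundy value g to g ⊕ X where X is the current total.
Heap A: need g' = 1⊕2 = 3. Options: 16−1→G=0, 16−3→G=3, 16−7→G=3, 16−8→G=2. Hits: 2.
Heap B: need g' = 3⊕2 = 1. Options: 9−1→G=2, 9−2→G=1, 9−5→G=1, 9−9→G=0. Hits: 2.

4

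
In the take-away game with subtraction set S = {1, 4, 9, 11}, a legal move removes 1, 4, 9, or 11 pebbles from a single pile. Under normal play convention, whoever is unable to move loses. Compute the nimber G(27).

n :  0  1  2  3  4  5  6  7  8  9 10 11 12 13 14 15 16 17 18 19 20 21 22 23 24 25 26 27
G :  0  1  0  1  2  0  1  0  1  2  0  1  0  1  2  0  1  0  1  2  0  1  0  1  2  0  1  0

0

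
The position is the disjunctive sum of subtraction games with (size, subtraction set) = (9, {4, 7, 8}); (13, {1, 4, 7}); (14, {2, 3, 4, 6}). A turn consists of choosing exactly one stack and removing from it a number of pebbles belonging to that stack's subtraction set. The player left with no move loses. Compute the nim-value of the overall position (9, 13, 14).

Stack A, S = {4, 7, 8}:
G(0) = 0
G(1) = mex{} = 0
G(2) = mex{} = 0
G(3) = mex{} = 0
G(4) = mex{0} = 1
G(5) = mex{0} = 1
G(6) = mex{0} = 1
G(7) = mex{0,0} = 1
G(8) = mex{1,0,0} = 2
G(9) = mex{1,0,0} = 2
G_A(9) = 2.
Stack B, S = {1, 4, 7}:
G(0) = 0
G(1) = mex{0} = 1
G(2) = mex{1} = 0
G(3) = mex{0} = 1
G(4) = mex{1,0} = 2
G(5) = mex{2,1} = 0
G(6) = mex{0,0} = 1
G(7) = mex{1,1,0} = 2
G(8) = mex{2,2,1} = 0
G(9) = mex{0,0,0} = 1
G(10) = mex{1,1,1} = 0
G(11) = mex{0,2,2} = 1
G(12) = mex{1,0,0} = 2
G(13) = mex{2,1,1} = 0
G_B(13) = 0.
Stack C, S = {2, 3, 4, 6}:
G(0) = 0
G(1) = mex{} = 0
G(2) = mex{0} = 1
G(3) = mex{0,0} = 1
G(4) = mex{1,0,0} = 2
G(5) = mex{1,1,0} = 2
G(6) = mex{2,1,1,0} = 3
G(7) = mex{2,2,1,0} = 3
G(8) = mex{3,2,2,1} = 0
G(9) = mex{3,3,2,1} = 0
G(10) = mex{0,3,3,2} = 1
G(11) = mex{0,0,3,2} = 1
G(12) = mex{1,0,0,3} = 2
G(13) = mex{1,1,0,3} = 2
G(14) = mex{2,1,1,0} = 3
G_C(14) = 3.
Combined Grundy value = 2 ⊕ 0 ⊕ 3 = 1.

1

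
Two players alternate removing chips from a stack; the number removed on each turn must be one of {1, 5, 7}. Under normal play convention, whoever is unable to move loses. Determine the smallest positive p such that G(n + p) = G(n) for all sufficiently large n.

n :  0  1  2  3  4  5  6  7  8  9 10 11 12 13 14
G :  0  1  0  1  0  1  0  1  0  1  0  1  0  1  0
G(n+2) = G(n) holds for n = 0,…,6 (a full window of length max(S) = 7), so the sequence is purely periodic with period 2.

2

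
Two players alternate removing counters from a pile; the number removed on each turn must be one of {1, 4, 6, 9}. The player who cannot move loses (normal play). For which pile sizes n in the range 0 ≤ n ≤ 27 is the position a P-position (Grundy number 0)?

0, 2, 5, 7, 10, 12, 15, 17, 20, 22, 25, 27

n :  0  1  2  3  4  5  6  7  8  9 10 11 12 13 14 15 16 17 18 19 20 21 22 23 24 25 26 27
G :  0  1  0  1  2  0  1  0  1  2  0  1  0  1  2  0  1  0  1  2  0  1  0  1  2  0  1  0
P-positions are exactly the n with G(n) = 0.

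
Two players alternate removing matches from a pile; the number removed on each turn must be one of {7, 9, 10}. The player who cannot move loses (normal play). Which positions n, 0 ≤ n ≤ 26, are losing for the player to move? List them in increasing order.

n :  0  1  2  3  4  5  6  7  8  9 10 11 12 13 14 15 16 17 18 19 20 21 22 23 24 25 26
G :  0  0  0  0  0  0  0  1  1  1  1  1  1  1  2  2  2  0  0  0  0  0  0  0  1  1  1
P-positions are exactly the n with G(n) = 0.

0, 1, 2, 3, 4, 5, 6, 17, 18, 19, 20, 21, 22, 23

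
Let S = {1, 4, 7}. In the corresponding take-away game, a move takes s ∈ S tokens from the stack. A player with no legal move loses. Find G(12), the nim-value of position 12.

2

G(0) = 0
G(1) = mex{0} = 1
G(2) = mex{1} = 0
G(3) = mex{0} = 1
G(4) = mex{1,0} = 2
G(5) = mex{2,1} = 0
G(6) = mex{0,0} = 1
G(7) = mex{1,1,0} = 2
G(8) = mex{2,2,1} = 0
G(9) = mex{0,0,0} = 1
G(10) = mex{1,1,1} = 0
G(11) = mex{0,2,2} = 1
G(12) = mex{1,0,0} = 2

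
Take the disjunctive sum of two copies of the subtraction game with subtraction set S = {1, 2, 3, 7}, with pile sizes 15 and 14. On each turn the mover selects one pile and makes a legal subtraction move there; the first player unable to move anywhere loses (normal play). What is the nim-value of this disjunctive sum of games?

1

All piles use S = {1, 2, 3, 7}:
G(0) = 0
G(1) = mex{0} = 1
G(2) = mex{1,0} = 2
G(3) = mex{2,1,0} = 3
G(4) = mex{3,2,1} = 0
G(5) = mex{0,3,2} = 1
G(6) = mex{1,0,3} = 2
G(7) = mex{2,1,0,0} = 3
G(8) = mex{3,2,1,1} = 0
G(9) = mex{0,3,2,2} = 1
G(10) = mex{1,0,3,3} = 2
G(11) = mex{2,1,0,0} = 3
G(12) = mex{3,2,1,1} = 0
G(13) = mex{0,3,2,2} = 1
G(14) = mex{1,0,3,3} = 2
G(15) = mex{2,1,0,0} = 3
Pile A: G(15) = 3.
Pile B: G(14) = 2.
Combined Grundy value = 3 ⊕ 2 = 1.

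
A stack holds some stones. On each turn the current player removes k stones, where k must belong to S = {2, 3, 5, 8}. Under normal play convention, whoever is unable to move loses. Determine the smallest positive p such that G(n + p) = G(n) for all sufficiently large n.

17

n :  0  1  2  3  4  5  6  7  8  9 10 11 12 13 14 15 16 17 18 19 20 21 22 23 24 25 26 27 28 29 30 31 32 33 34 35 36 37 38 39 40 41 42 43 44 45 46 47 48
G :  0  0  1  1  2  2  3  0  4  1  3  0  4  1  2  2  3  0  0  1  1  2  3  3  0  2  1  4  0  3  1  2  2  3  0  0  1  1  2  3  3  0  2  1  4  0  3  1  2
From n = 13 onward G(n+17) = G(n); since this holds over max(S) = 8 consecutive positions the period is 17 (pre-period 13).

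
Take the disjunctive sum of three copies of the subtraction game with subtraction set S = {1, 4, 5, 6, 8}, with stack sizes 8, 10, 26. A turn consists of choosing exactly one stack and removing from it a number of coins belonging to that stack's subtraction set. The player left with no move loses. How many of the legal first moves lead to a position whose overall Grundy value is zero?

All stacks use S = {1, 4, 5, 6, 8}:
G(0) = 0
G(1) = mex{0} = 1
G(2) = mex{1} = 0
G(3) = mex{0} = 1
G(4) = mex{1,0} = 2
G(5) = mex{2,1,0} = 3
G(6) = mex{3,0,1,0} = 2
G(7) = mex{2,1,0,1} = 3
G(8) = mex{3,2,1,0,0} = 4
G(9) = mex{4,3,2,1,1} = 0
G(10) = mex{0,2,3,2,0} = 1
G(11) = mex{1,3,2,3,1} = 0
G(12) = mex{0,4,3,2,2} = 1
G(13) = mex{1,0,4,3,3} = 2
G(14) = mex{2,1,0,4,2} = 3
G(15) = mex{3,0,1,0,3} = 2
G(16) = mex{2,1,0,1,4} = 3
G(17) = mex{3,2,1,0,0} = 4
G(18) = mex{4,3,2,1,1} = 0
G(19) = mex{0,2,3,2,0} = 1
G(20) = mex{1,3,2,3,1} = 0
G(21) = mex{0,4,3,2,2} = 1
G(22) = mex{1,0,4,3,3} = 2
G(23) = mex{2,1,0,4,2} = 3
G(24) = mex{3,0,1,0,3} = 2
G(25) = mex{2,1,0,1,4} = 3
G(26) = mex{3,2,1,0,0} = 4
Stack A: G(8) = 4.
Stack B: G(10) = 1.
Stack C: G(26) = 4.
Combined Grundy value = 4 ⊕ 1 ⊕ 4 = 1.
A winning move leaves total XOR = 0, i.e. changes one component's Grundy value g to g ⊕ X where X is the current total.
Stack A: need g' = 4⊕1 = 5. Options: 8−1→G=3, 8−4→G=2, 8−5→G=1, 8−6→G=0, 8−8→G=0. Hits: 0.
Stack B: need g' = 1⊕1 = 0. Options: 10−1→G=0, 10−4→G=2, 10−5→G=3, 10−6→G=2, 10−8→G=0. Hits: 2.
Stack C: need g' = 4⊕1 = 5. Options: 26−1→G=3, 26−4→G=2, 26−5→G=1, 26−6→G=0, 26−8→G=0. Hits: 0.

2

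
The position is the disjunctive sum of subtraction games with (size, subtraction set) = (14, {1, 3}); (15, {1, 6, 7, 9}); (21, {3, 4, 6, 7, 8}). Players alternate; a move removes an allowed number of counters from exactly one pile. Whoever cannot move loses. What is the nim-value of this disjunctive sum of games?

2

Pile A, S = {1, 3}:
n :  0  1  2  3  4  5  6  7  8  9 10 11 12 13 14
G :  0  1  0  1  0  1  0  1  0  1  0  1  0  1  0
G_A(14) = 0.
Pile B, S = {1, 6, 7, 9}:
G(0) = 0
G(1) = mex{0} = 1
G(2) = mex{1} = 0
G(3) = mex{0} = 1
G(4) = mex{1} = 0
G(5) = mex{0} = 1
G(6) = mex{1,0} = 2
G(7) = mex{2,1,0} = 3
G(8) = mex{3,0,1} = 2
G(9) = mex{2,1,0,0} = 3
G(10) = mex{3,0,1,1} = 2
G(11) = mex{2,1,0,0} = 3
G(12) = mex{3,2,1,1} = 0
G(13) = mex{0,3,2,0} = 1
G(14) = mex{1,2,3,1} = 0
G(15) = mex{0,3,2,2} = 1
G_B(15) = 1.
Pile C, S = {3, 4, 6, 7, 8}:
G(0) = 0
G(1) = mex{} = 0
G(2) = mex{} = 0
G(3) = mex{0} = 1
G(4) = mex{0,0} = 1
G(5) = mex{0,0} = 1
G(6) = mex{1,0,0} = 2
G(7) = mex{1,1,0,0} = 2
G(8) = mex{1,1,0,0,0} = 2
G(9) = mex{2,1,1,0,0} = 3
G(10) = mex{2,2,1,1,0} = 3
G(11) = mex{2,2,1,1,1} = 0
G(12) = mex{3,2,2,1,1} = 0
G(13) = mex{3,3,2,2,1} = 0
G(14) = mex{0,3,2,2,2} = 1
G(15) = mex{0,0,3,2,2} = 1
G(16) = mex{0,0,3,3,2} = 1
G(17) = mex{1,0,0,3,3} = 2
G(18) = mex{1,1,0,0,3} = 2
G(19) = mex{1,1,0,0,0} = 2
G(20) = mex{2,1,1,0,0} = 3
G(21) = mex{2,2,1,1,0} = 3
G_C(21) = 3.
Combined Grundy value = 0 ⊕ 1 ⊕ 3 = 2.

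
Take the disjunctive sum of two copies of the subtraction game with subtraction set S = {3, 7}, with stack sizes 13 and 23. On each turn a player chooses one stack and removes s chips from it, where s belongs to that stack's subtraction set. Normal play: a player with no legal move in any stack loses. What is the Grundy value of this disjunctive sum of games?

All stacks use S = {3, 7}:
n :  0  1  2  3  4  5  6  7  8  9 10 11 12 13 14 15 16 17 18 19 20 21 22 23
G :  0  0  0  1  1  1  0  2  2  1  0  0  0  1  1  1  0  2  2  1  0  0  0  1
Stack A: G(13) = 1.
Stack B: G(23) = 1.
Combined Grundy value = 1 ⊕ 1 = 0.

0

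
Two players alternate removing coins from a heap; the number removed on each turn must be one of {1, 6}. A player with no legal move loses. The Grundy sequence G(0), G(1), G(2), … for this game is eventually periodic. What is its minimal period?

7

n :  0  1  2  3  4  5  6  7  8  9 10 11 12 13 14 15
G :  0  1  0  1  0  1  2  0  1  0  1  0  1  2  0  1
G(n+7) = G(n) holds for n = 0,…,5 (a full window of length max(S) = 6), so the sequence is purely periodic with period 7.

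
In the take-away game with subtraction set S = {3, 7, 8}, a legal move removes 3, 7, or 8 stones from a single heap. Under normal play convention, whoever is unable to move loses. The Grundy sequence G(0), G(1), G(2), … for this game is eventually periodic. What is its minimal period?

5

G(0) = 0
G(1) = mex{} = 0
G(2) = mex{} = 0
G(3) = mex{0} = 1
G(4) = mex{0} = 1
G(5) = mex{0} = 1
G(6) = mex{1} = 0
G(7) = mex{1,0} = 2
G(8) = mex{1,0,0} = 2
G(9) = mex{0,0,0} = 1
G(10) = mex{2,1,0} = 3
G(11) = mex{2,1,1} = 0
G(12) = mex{1,1,1} = 0
G(13) = mex{3,0,1} = 2
G(14) = mex{0,2,0} = 1
G(15) = mex{0,2,2} = 1
G(16) = mex{2,1,2} = 0
G(17) = mex{1,3,1} = 0
G(18) = mex{1,0,3} = 2
G(19) = mex{0,0,0} = 1
G(20) = mex{0,2,0} = 1
G(21) = mex{2,1,2} = 0
G(22) = mex{1,1,1} = 0
G(23) = mex{1,0,1} = 2
G(24) = mex{0,0,0} = 1
G(25) = mex{0,2,0} = 1
From n = 11 onward G(n+5) = G(n); since this holds over max(S) = 8 consecutive positions the period is 5 (pre-period 11).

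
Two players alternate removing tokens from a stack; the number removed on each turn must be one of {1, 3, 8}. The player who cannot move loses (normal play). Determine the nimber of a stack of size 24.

0

n :  0  1  2  3  4  5  6  7  8  9 10 11 12 13 14 15 16 17 18 19 20 21 22 23 24
G :  0  1  0  1  0  1  0  1  2  3  2  0  1  0  1  0  1  0  1  2  3  2  0  1  0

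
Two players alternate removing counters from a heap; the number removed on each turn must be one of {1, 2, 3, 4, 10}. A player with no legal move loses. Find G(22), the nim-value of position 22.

G(0) = 0
G(1) = mex{0} = 1
G(2) = mex{1,0} = 2
G(3) = mex{2,1,0} = 3
G(4) = mex{3,2,1,0} = 4
G(5) = mex{4,3,2,1} = 0
G(6) = mex{0,4,3,2} = 1
G(7) = mex{1,0,4,3} = 2
G(8) = mex{2,1,0,4} = 3
G(9) = mex{3,2,1,0} = 4
G(10) = mex{4,3,2,1,0} = 5
G(11) = mex{5,4,3,2,1} = 0
G(12) = mex{0,5,4,3,2} = 1
G(13) = mex{1,0,5,4,3} = 2
G(14) = mex{2,1,0,5,4} = 3
G(15) = mex{3,2,1,0,0} = 4
G(16) = mex{4,3,2,1,1} = 0
G(17) = mex{0,4,3,2,2} = 1
G(18) = mex{1,0,4,3,3} = 2
G(19) = mex{2,1,0,4,4} = 3
G(20) = mex{3,2,1,0,5} = 4
G(21) = mex{4,3,2,1,0} = 5
G(22) = mex{5,4,3,2,1} = 0

0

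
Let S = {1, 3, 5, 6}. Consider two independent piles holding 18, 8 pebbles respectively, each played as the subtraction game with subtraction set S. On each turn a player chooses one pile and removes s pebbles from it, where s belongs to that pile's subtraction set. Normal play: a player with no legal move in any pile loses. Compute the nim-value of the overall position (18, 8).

All piles use S = {1, 3, 5, 6}:
G(0) = 0
G(1) = mex{0} = 1
G(2) = mex{1} = 0
G(3) = mex{0,0} = 1
G(4) = mex{1,1} = 0
G(5) = mex{0,0,0} = 1
G(6) = mex{1,1,1,0} = 2
G(7) = mex{2,0,0,1} = 3
G(8) = mex{3,1,1,0} = 2
G(9) = mex{2,2,0,1} = 3
G(10) = mex{3,3,1,0} = 2
G(11) = mex{2,2,2,1} = 0
G(12) = mex{0,3,3,2} = 1
G(13) = mex{1,2,2,3} = 0
G(14) = mex{0,0,3,2} = 1
G(15) = mex{1,1,2,3} = 0
G(16) = mex{0,0,0,2} = 1
G(17) = mex{1,1,1,0} = 2
G(18) = mex{2,0,0,1} = 3
Pile A: G(18) = 3.
Pile B: G(8) = 2.
Combined Grundy value = 3 ⊕ 2 = 1.

1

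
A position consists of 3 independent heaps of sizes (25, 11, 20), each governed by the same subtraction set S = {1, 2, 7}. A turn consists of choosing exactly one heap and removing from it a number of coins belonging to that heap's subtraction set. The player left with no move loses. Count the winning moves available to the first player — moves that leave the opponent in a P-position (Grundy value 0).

2

All heaps use S = {1, 2, 7}:
G(0) = 0
G(1) = mex{0} = 1
G(2) = mex{1,0} = 2
G(3) = mex{2,1} = 0
G(4) = mex{0,2} = 1
G(5) = mex{1,0} = 2
G(6) = mex{2,1} = 0
G(7) = mex{0,2,0} = 1
G(8) = mex{1,0,1} = 2
G(9) = mex{2,1,2} = 0
G(10) = mex{0,2,0} = 1
G(11) = mex{1,0,1} = 2
G(12) = mex{2,1,2} = 0
G(13) = mex{0,2,0} = 1
G(14) = mex{1,0,1} = 2
G(15) = mex{2,1,2} = 0
G(16) = mex{0,2,0} = 1
G(17) = mex{1,0,1} = 2
G(18) = mex{2,1,2} = 0
G(19) = mex{0,2,0} = 1
G(20) = mex{1,0,1} = 2
G(21) = mex{2,1,2} = 0
G(22) = mex{0,2,0} = 1
G(23) = mex{1,0,1} = 2
G(24) = mex{2,1,2} = 0
G(25) = mex{0,2,0} = 1
Heap A: G(25) = 1.
Heap B: G(11) = 2.
Heap C: G(20) = 2.
Combined Grundy value = 1 ⊕ 2 ⊕ 2 = 1.
A winning move leaves total XOR = 0, i.e. changes one component's Grundy value g to g ⊕ X where X is the current total.
Heap A: need g' = 1⊕1 = 0. Options: 25−1→G=0, 25−2→G=2, 25−7→G=0. Hits: 2.
Heap B: need g' = 2⊕1 = 3. Options: 11−1→G=1, 11−2→G=0, 11−7→G=1. Hits: 0.
Heap C: need g' = 2⊕1 = 3. Options: 20−1→G=1, 20−2→G=0, 20−7→G=1. Hits: 0.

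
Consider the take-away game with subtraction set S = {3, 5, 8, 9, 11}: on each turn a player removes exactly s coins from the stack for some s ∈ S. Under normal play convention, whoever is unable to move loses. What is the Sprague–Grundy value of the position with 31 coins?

1

n :  0  1  2  3  4  5  6  7  8  9 10 11 12 13 14 15 16 17 18 19 20 21 22 23 24 25 26 27 28 29 30 31
G :  0  0  0  1  1  1  2  2  2  3  3  3  4  4  0  0  0  1  1  1  2  2  2  3  3  3  4  4  0  0  0  1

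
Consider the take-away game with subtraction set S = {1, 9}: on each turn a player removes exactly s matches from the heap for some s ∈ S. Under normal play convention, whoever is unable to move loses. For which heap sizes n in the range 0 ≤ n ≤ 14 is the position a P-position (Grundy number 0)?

0, 2, 4, 6, 8, 10, 12, 14

n :  0  1  2  3  4  5  6  7  8  9 10 11 12 13 14
G :  0  1  0  1  0  1  0  1  0  1  0  1  0  1  0
P-positions are exactly the n with G(n) = 0.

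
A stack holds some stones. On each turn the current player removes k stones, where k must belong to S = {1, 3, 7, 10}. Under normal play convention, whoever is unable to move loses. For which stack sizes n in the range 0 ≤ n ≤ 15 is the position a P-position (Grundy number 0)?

0, 2, 4, 6, 8

G(0) = 0
G(1) = mex{0} = 1
G(2) = mex{1} = 0
G(3) = mex{0,0} = 1
G(4) = mex{1,1} = 0
G(5) = mex{0,0} = 1
G(6) = mex{1,1} = 0
G(7) = mex{0,0,0} = 1
G(8) = mex{1,1,1} = 0
G(9) = mex{0,0,0} = 1
G(10) = mex{1,1,1,0} = 2
G(11) = mex{2,0,0,1} = 3
G(12) = mex{3,1,1,0} = 2
G(13) = mex{2,2,0,1} = 3
G(14) = mex{3,3,1,0} = 2
G(15) = mex{2,2,0,1} = 3
P-positions are exactly the n with G(n) = 0.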